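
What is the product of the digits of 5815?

200

5×8×1×5 = 200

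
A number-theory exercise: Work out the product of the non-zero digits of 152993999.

1×5×2×9×9×3×9×9×9 = 1771470

1771470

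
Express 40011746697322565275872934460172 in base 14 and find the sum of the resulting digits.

183

40011746697322565275872934460172 in base 14 is 477260992C269A77629855DB11DA.
Digit sum: 4+7+7+2+6+0+9+9+2+12+2+6+9+10+7+7+6+2+9+8+5+5+13+11+1+1+13+10 = 183.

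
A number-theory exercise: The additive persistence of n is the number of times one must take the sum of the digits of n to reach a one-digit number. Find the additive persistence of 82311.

2

82311 → 15 → 6 (2 steps)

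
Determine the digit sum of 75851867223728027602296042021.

114

7+5+8+5+1+8+6+7+2+2+3+7+2+8+0+2+7+6+0+2+2+9+6+0+4+2+0+2+1 = 114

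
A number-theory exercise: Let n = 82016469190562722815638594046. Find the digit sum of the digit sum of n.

12

First digit sum: 129.
1+2+9 = 12.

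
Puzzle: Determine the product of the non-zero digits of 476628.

4×7×6×6×2×8 = 16128

16128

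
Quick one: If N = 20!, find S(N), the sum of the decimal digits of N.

54

20! = 2432902008176640000
Sum of its 19 digits: 54.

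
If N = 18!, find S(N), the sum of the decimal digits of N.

18! = 6402373705728000
Sum of its 16 digits: 54.

54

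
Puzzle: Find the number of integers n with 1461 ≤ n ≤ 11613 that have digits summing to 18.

The integers in [1461, 11613] that have digits summing to 18: 1467, 1476, 1485, 1494, 1539, 1548, …, 11583, 11592.
695 qualify.

695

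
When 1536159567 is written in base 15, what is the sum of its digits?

1536159567 in base 15 is 8ECDD5CC.
Digit sum: 8+14+12+13+13+5+12+12 = 89.

89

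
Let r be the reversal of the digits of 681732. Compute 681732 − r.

Reverse of 681732 is 237186.
681732 − 237186 = 444546

444546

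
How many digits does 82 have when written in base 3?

5

82 in base 3 is 10001, which has 5 digits.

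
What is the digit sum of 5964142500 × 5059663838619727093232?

117

5964142500 × 5059663838619727093232 = 30176556135625055695146433560000
Sum of its 32 digits: 117.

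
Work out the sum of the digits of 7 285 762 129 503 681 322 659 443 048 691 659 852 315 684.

7+2+8+5+7+6+2+1+2+9+5+0+3+6+8+1+3+2+2+6+5+9+4+4+3+0+4+8+6+9+1+6+5+9+8+5+2+3+1+5+6+8+4 = 200

200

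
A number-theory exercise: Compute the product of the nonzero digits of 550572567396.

5×5×5×7×2×5×6×7×3×9×6 = 59535000

59535000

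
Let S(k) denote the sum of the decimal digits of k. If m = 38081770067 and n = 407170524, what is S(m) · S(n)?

1410

S(38081770067) = 3+8+0+8+1+7+7+0+0+6+7 = 47.
S(407170524) = 4+0+7+1+7+0+5+2+4 = 30.
47 · 30 = 1410.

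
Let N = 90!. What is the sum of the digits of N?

585

90! = 1485715964481761497309522733620825737885569961284688766942216863704985393094065876545992131370884059645617234469978112000000000000000000000
Sum of its 139 digits: 585.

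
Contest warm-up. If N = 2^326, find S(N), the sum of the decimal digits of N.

445

2^326 = 136703170298938245273281389194851335334573089430825777276610662900622062449960995201469573563940864
Sum of its 99 digits: 445.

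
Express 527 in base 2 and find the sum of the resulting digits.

5

527 in base 2 is 1000001111.
Digit sum: 1+0+0+0+0+0+1+1+1+1 = 5.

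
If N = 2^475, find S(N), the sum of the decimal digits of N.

731

2^475 = 97554642197374757230674913431036447054643691958280348464348654988292866838117675628759565720734124098744591597543956965482749239977758915821568
Sum of its 143 digits: 731.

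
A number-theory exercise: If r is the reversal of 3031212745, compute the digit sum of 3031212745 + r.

38

Reversal of 3031212745 is 5472121303; 3031212745 + 5472121303 = 8503334048.
Digit sum of 8503334048: 8+5+0+3+3+3+4+0+4+8 = 38.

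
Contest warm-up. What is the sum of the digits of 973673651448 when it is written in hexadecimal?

93

973673651448 in base 16 is E2B378DCF8.
Digit sum: 14+2+11+3+7+8+13+12+15+8 = 93.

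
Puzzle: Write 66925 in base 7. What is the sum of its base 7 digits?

66925 in base 7 is 366055.
Digit sum: 3+6+6+0+5+5 = 25.

25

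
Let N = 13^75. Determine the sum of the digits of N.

397

13^75 = 351359275572476457528076248233878088223680602077771392868333936199179517454013845557
Sum of its 84 digits: 397.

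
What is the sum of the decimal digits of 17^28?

145

17^28 = 28351092476867700887730107366063041
Sum of its 35 digits: 145.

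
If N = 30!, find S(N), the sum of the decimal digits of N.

117

30! = 265252859812191058636308480000000
Sum of its 33 digits: 117.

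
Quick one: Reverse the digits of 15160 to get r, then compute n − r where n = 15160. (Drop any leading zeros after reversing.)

9009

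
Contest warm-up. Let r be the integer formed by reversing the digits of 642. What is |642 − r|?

396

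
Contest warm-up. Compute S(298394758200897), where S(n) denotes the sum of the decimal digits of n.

2+9+8+3+9+4+7+5+8+2+0+0+8+9+7 = 81

81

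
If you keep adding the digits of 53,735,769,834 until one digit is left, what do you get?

6

5+3+7+3+5+7+6+9+8+3+4 = 60
6+0 = 6
(Equivalently, 53,735,769,834 mod 9 = 6.)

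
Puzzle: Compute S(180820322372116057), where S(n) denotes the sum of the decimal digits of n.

58

1+8+0+8+2+0+3+2+2+3+7+2+1+1+6+0+5+7 = 58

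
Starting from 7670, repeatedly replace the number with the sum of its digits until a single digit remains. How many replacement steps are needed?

2

7670 → 20 → 2 (2 steps)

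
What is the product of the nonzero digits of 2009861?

2×9×8×6×1 = 864

864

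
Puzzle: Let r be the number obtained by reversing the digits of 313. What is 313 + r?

Reverse of 313 is 313.
313 + 313 = 626

626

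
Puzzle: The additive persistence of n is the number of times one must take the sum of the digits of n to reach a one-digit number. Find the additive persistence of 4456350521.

2

4456350521 → 35 → 8 (2 steps)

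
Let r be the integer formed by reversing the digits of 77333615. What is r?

51633377

Reversing 77333615 gives 51633377.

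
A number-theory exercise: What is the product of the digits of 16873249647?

12192768

1×6×8×7×3×2×4×9×6×4×7 = 12192768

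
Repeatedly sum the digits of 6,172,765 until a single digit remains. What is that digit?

7

6+1+7+2+7+6+5 = 34
3+4 = 7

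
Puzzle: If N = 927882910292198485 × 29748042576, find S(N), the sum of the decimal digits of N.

99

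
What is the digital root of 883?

8+8+3 = 19
1+9 = 10
1+0 = 1

1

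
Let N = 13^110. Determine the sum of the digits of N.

565

13^110 = 341797399186042035027394120631466321910287364497286886852738358841330579862013991380742233214225094764227736945196195797849
Sum of its 123 digits: 565.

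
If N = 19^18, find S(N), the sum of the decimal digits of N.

19^18 = 104127350297911241532841
Sum of its 24 digits: 82.

82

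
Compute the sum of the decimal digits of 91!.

594

91! = 135200152767840296255166568759495142147586866476906677791741734597153670771559994765685283954750449427751168336768008192000000000000000000000
Sum of its 141 digits: 594.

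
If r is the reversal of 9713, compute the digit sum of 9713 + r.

Reversal of 9713 is 3179; 9713 + 3179 = 12892.
Digit sum of 12892: 1+2+8+9+2 = 22.

22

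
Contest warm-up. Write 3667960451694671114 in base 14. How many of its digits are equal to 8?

3667960451694671114 in base 14 is 1981386D15DC165AA.
The digit 8 appears 2 times.

2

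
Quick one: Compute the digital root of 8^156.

1

The digital root of n equals n mod 9 (or 9 when 9 | n), so we need 8^156 mod 9.
8^156 ≡ 1 (mod 9), so the digital root is 1.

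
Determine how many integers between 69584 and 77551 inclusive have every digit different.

The integers in [69584, 77551] that have every digit different: 69584, 69587, 69701, 69702, 69703, 69704, …, 76984, 76985.
2438 qualify.

2438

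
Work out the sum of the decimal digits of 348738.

33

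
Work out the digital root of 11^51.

8

The digital root of n equals n mod 9 (or 9 when 9 | n), so we need 11^51 mod 9.
11^51 ≡ 8 (mod 9), so the digital root is 8.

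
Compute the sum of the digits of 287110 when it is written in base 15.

287110 in base 15 is 5A10A.
Digit sum: 5+10+1+0+10 = 26.

26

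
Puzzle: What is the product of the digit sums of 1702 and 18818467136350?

S(1702) = 1+7+0+2 = 10.
S(18818467136350) = 1+8+8+1+8+4+6+7+1+3+6+3+5+0 = 61.
10 · 61 = 610.

610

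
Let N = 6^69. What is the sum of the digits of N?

6^69 = 492534069091280207443117943298409230278554887175274496
Sum of its 54 digits: 243.

243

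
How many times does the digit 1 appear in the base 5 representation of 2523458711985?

3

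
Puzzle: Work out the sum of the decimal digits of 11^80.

409

11^80 = 204840021458546589812482594366668142542429986589197318528619143395036962199099876801
Sum of its 84 digits: 409.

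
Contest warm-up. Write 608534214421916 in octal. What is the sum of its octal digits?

62

608534214421916 in base 8 is 21227255153626634.
Digit sum: 2+1+2+2+7+2+5+5+1+5+3+6+2+6+6+3+4 = 62.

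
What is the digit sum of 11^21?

71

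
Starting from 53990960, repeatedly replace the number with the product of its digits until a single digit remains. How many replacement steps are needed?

1

53990960 → 0 (1 step)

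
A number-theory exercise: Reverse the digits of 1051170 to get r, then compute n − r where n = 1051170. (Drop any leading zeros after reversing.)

Reverse of 1051170 is 711501.
1051170 − 711501 = 339669

339669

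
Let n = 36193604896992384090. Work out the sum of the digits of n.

99

3+6+1+9+3+6+0+4+8+9+6+9+9+2+3+8+4+0+9+0 = 99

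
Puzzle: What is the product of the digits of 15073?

0

1×5×0×7×3 = 0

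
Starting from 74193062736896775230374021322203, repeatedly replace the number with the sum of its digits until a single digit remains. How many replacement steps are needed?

2

74193062736896775230374021322203 → 124 → 7 (2 steps)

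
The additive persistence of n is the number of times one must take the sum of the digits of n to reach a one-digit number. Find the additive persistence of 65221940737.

3

65221940737 → 46 → 10 → 1 (3 steps)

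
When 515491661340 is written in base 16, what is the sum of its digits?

515491661340 in base 16 is 7805B2861C.
Digit sum: 7+8+0+5+11+2+8+6+1+12 = 60.

60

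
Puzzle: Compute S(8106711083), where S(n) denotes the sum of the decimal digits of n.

35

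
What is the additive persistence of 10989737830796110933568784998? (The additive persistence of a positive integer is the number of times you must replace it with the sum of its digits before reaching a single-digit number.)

3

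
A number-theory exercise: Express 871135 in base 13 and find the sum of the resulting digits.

31

871135 in base 13 is 246685.
Digit sum: 2+4+6+6+8+5 = 31.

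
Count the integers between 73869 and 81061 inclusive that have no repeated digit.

2089

The integers in [73869, 81061] that have no repeated digit: 73869, 73890, 73891, 73892, 73894, 73895, …, 81057, 81059.
2089 qualify.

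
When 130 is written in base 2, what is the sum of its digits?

2

130 in base 2 is 10000010.
Digit sum: 1+0+0+0+0+0+1+0 = 2.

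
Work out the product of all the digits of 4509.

4×5×0×9 = 0

0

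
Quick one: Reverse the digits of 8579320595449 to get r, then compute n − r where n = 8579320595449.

Reverse of 8579320595449 is 9445950239758.
8579320595449 − 9445950239758 = -866629644309

-866629644309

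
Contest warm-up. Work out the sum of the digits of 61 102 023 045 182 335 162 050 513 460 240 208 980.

6+1+1+0+2+0+2+3+0+4+5+1+8+2+3+3+5+1+6+2+0+5+0+5+1+3+4+6+0+2+4+0+2+0+8+9+8+0 = 112

112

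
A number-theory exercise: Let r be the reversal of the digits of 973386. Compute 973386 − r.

Reverse of 973386 is 683379.
973386 − 683379 = 290007

290007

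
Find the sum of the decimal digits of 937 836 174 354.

9+3+7+8+3+6+1+7+4+3+5+4 = 60

60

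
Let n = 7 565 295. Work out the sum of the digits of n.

39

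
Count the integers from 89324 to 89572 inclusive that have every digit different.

The integers in [89324, 89572] that have every digit different: 89324, 89325, 89326, 89327, 89340, 89341, …, 89571, 89572.
109 qualify.

109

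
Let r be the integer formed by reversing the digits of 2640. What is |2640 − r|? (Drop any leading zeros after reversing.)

Reverse of 2640 is 462.
|2640 − 462| = 2178

2178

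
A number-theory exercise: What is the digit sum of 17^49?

305

17^49 = 1958831807773342257691221904789587637189069813834520650586897
Sum of its 61 digits: 305.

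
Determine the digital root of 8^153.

The digital root of n equals n mod 9 (or 9 when 9 | n), so we need 8^153 mod 9.
8^153 ≡ 8 (mod 9), so the digital root is 8.

8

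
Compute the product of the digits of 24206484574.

0

2×4×2×0×6×4×8×4×5×7×4 = 0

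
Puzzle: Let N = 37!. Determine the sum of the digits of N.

153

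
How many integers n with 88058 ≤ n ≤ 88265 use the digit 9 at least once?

The integers in [88058, 88265] that use the digit 9 at least once: 88059, 88069, 88079, 88089, 88090, 88091, …, 88249, 88259.
39 qualify.

39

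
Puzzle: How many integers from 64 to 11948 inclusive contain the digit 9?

3924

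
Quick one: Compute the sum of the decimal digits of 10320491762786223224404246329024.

1+0+3+2+0+4+9+1+7+6+2+7+8+6+2+2+3+2+2+4+4+0+4+2+4+6+3+2+9+0+2+4 = 111

111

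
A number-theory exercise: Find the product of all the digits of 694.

216

6×9×4 = 216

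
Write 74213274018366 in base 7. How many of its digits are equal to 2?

74213274018366 in base 7 is 21426506053626150.
The digit 2 appears 3 times.

3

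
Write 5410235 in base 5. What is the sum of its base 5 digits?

5410235 in base 5 is 2341111420.
Digit sum: 2+3+4+1+1+1+1+4+2+0 = 19.

19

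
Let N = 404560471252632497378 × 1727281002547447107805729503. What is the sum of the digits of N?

189

404560471252632497378 × 1727281002547447107805729503 = 698789616376314715128610847015600555000024743134
Sum of its 48 digits: 189.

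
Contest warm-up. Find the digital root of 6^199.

9

The digital root of n equals n mod 9 (or 9 when 9 | n), so we need 6^199 mod 9.
6^199 ≡ 0 (mod 9), so the digital root is 9.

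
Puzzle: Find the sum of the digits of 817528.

31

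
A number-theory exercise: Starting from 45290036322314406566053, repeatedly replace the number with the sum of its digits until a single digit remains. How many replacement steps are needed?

3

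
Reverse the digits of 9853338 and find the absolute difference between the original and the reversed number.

Reverse of 9853338 is 8333589.
|9853338 − 8333589| = 1519749

1519749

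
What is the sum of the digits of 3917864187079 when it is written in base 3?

3917864187079 in base 3 is 111212112200200200002101221.
Digit sum: 1+1+1+2+1+2+1+1+2+2+0+0+2+0+0+2+0+0+0+0+2+1+0+1+2+2+1 = 27.

27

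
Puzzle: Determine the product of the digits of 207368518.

2×0×7×3×6×8×5×1×8 = 0

0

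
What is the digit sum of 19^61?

388

19^61 = 1009182377334463854299016863304292593457846949666215857593939531658264652789219
Sum of its 79 digits: 388.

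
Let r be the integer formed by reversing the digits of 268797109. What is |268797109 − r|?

Reverse of 268797109 is 901797862.
|268797109 − 901797862| = 633000753

633000753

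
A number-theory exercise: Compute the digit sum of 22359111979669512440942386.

2+2+3+5+9+1+1+1+9+7+9+6+6+9+5+1+2+4+4+0+9+4+2+3+8+6 = 118

118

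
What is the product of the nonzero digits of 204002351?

240

2×4×2×3×5×1 = 240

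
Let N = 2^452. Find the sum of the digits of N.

2^452 = 11629419588729710248789180926208072549658261770997088964503843186890228609814366773219056811420217048972200345700258846936553626057834496
Sum of its 137 digits: 634.

634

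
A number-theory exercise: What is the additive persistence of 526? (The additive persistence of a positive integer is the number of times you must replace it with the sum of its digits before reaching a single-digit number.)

2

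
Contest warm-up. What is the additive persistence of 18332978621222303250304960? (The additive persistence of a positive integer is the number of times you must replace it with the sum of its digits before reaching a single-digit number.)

18332978621222303250304960 → 91 → 10 → 1 (3 steps)

3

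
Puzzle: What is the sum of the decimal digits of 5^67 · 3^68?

5^67 · 3^68 = 18846712754046683931607532373151491053749062576372352850739844143390655517578125
Sum of its 80 digits: 351.

351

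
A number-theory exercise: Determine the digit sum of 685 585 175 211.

54

6+8+5+5+8+5+1+7+5+2+1+1 = 54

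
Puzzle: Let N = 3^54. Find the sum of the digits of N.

108

3^54 = 58149737003040059690390169
Sum of its 26 digits: 108.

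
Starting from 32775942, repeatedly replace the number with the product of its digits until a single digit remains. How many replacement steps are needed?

2

32775942 → 105840 → 0 (2 steps)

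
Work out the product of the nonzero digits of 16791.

378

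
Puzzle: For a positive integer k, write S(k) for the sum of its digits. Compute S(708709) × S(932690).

S(708709) = 7+0+8+7+0+9 = 31.
S(932690) = 9+3+2+6+9+0 = 29.
31 · 29 = 899.

899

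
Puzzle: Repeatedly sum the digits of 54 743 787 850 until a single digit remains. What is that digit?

5+4+7+4+3+7+8+7+8+5+0 = 58
5+8 = 13
1+3 = 4

4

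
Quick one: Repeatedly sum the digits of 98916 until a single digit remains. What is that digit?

6

9+8+9+1+6 = 33
3+3 = 6
(Equivalently, 98916 mod 9 = 6.)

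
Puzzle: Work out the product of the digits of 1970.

0

1×9×7×0 = 0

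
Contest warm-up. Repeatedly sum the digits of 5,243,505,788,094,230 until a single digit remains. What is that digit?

5+2+4+3+5+0+5+7+8+8+0+9+4+2+3+0 = 65
6+5 = 11
1+1 = 2

2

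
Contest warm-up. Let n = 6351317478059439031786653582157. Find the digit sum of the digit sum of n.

7

First digit sum: 142.
1+4+2 = 7.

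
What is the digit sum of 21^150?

21^150 = 2152257401894210849885399868533172047094163420920727026962278759017034895319568745161079062558145992014802928189547119043302873473685146590883138249855396449099342449700439725977978670553308554873001
Sum of its 199 digits: 918.

918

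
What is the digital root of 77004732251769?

6

7+7+0+0+4+7+3+2+2+5+1+7+6+9 = 60
6+0 = 6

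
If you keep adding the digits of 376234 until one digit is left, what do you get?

7

3+7+6+2+3+4 = 25
2+5 = 7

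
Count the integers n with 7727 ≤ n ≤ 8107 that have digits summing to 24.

The integers in [7727, 8107] that have digits summing to 24: 7728, 7737, 7746, 7755, 7764, 7773, …, 8088, 8097.
30 qualify.

30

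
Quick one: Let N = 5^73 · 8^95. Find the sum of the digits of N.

283

5^73 · 8^95 = 65820182292848241686198767302294020199309434625343194533944360960000000000000000000000000000000000000000000000000000000000000000000000000
Sum of its 137 digits: 283.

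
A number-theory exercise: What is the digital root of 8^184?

The digital root of n equals n mod 9 (or 9 when 9 | n), so we need 8^184 mod 9.
8^184 ≡ 1 (mod 9), so the digital root is 1.

1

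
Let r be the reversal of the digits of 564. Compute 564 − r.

Reverse of 564 is 465.
564 − 465 = 99

99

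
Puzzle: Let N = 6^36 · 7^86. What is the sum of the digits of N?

432

6^36 · 7^86 = 49189958372938454891251880340626439394152003137182052630105089296797141777976041221680576045036601344
Sum of its 101 digits: 432.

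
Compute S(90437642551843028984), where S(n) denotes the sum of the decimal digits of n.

92

9+0+4+3+7+6+4+2+5+5+1+8+4+3+0+2+8+9+8+4 = 92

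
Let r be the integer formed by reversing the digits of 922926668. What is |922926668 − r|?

Reverse of 922926668 is 866629229.
|922926668 − 866629229| = 56297439

56297439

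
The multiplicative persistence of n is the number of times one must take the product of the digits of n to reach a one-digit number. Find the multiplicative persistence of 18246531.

2

18246531 → 5760 → 0 (2 steps)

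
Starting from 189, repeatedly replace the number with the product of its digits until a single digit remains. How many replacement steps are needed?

3

189 → 72 → 14 → 4 (3 steps)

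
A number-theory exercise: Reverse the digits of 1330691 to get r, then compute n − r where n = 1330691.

-629640

Reverse of 1330691 is 1960331.
1330691 − 1960331 = -629640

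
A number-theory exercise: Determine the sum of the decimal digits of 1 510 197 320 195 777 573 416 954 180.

1+5+1+0+1+9+7+3+2+0+1+9+5+7+7+7+5+7+3+4+1+6+9+5+4+1+8+0 = 118

118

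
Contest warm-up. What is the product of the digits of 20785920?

0

2×0×7×8×5×9×2×0 = 0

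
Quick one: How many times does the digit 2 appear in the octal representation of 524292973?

1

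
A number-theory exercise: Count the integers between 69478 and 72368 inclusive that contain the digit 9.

1127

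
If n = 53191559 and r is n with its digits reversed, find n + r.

Reverse of 53191559 is 95519135.
53191559 + 95519135 = 148710694

148710694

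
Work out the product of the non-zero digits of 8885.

8×8×8×5 = 2560

2560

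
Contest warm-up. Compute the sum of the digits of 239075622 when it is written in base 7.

30

239075622 in base 7 is 5632052322.
Digit sum: 5+6+3+2+0+5+2+3+2+2 = 30.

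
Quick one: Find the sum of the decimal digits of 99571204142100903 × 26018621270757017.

141

99571204142100903 × 26018621270757017 = 2590705450046555751528047609286351
Sum of its 34 digits: 141.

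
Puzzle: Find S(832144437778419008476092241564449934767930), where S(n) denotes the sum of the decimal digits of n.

195

8+3+2+1+4+4+4+3+7+7+7+8+4+1+9+0+0+8+4+7+6+0+9+2+2+4+1+5+6+4+4+4+9+9+3+4+7+6+7+9+3+0 = 195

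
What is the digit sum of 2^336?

469

2^336 = 139984046386112763159840142535527767382602843577165595931249318810236991948760059086304843329475444736
Sum of its 102 digits: 469.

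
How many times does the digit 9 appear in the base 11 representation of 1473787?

1

1473787 in base 11 is 917307.
The digit 9 appears 1 time.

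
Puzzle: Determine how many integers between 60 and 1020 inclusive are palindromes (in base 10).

95

The integers in [60, 1020] that are palindromes (in base 10): 66, 77, 88, 99, 101, 111, …, 999, 1001.
95 qualify.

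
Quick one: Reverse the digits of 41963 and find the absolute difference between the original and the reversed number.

Reverse of 41963 is 36914.
|41963 − 36914| = 5049

5049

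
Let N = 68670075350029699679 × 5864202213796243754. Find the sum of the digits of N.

68670075350029699679 × 5864202213796243754 = 402695207889199033057487701710899554966
Sum of its 39 digits: 193.

193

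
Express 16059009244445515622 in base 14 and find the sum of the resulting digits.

16059009244445515622 in base 14 is 7532A1348A14C3A18.
Digit sum: 7+5+3+2+10+1+3+4+8+10+1+4+12+3+10+1+8 = 92.

92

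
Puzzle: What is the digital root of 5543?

5+5+4+3 = 17
1+7 = 8

8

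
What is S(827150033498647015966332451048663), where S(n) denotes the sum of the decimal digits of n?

8+2+7+1+5+0+0+3+3+4+9+8+6+4+7+0+1+5+9+6+6+3+3+2+4+5+1+0+4+8+6+6+3 = 139

139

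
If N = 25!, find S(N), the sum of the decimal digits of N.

25! = 15511210043330985984000000
Sum of its 26 digits: 72.

72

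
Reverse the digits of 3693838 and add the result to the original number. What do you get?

12077801

Reverse of 3693838 is 8383963.
3693838 + 8383963 = 12077801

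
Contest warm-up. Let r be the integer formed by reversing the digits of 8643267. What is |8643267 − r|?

1019799

Reverse of 8643267 is 7623468.
|8643267 − 7623468| = 1019799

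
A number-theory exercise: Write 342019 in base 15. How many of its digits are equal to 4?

1

342019 in base 15 is 6B514.
The digit 4 appears 1 time.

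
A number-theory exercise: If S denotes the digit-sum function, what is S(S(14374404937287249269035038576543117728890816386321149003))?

8

First digit sum: 242.
2+4+2 = 8.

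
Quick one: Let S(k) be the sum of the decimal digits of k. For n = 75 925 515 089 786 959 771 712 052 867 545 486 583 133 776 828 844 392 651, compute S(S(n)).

18

First digit sum: 288.
2+8+8 = 18.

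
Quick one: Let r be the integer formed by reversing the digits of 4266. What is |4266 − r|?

2358

Reverse of 4266 is 6624.
|4266 − 6624| = 2358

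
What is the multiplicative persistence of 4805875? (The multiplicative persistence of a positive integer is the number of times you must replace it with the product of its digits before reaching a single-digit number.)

4805875 → 0 (1 step)

1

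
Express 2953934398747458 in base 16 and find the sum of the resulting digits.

2953934398747458 in base 16 is A7E967286F342.
Digit sum: 10+7+14+9+6+7+2+8+6+15+3+4+2 = 93.

93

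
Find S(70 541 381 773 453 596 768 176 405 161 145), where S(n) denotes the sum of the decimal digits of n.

7+0+5+4+1+3+8+1+7+7+3+4+5+3+5+9+6+7+6+8+1+7+6+4+0+5+1+6+1+1+4+5 = 140

140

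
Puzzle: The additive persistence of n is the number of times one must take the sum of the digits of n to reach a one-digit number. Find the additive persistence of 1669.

2

1669 → 22 → 4 (2 steps)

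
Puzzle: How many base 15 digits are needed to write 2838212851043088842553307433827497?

29

2838212851043088842553307433827497 in base 15 is 34E4DD82EC6A07E59149A57A0469C, which has 29 digits.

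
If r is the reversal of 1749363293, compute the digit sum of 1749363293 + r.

Reversal of 1749363293 is 3923639471; 1749363293 + 3923639471 = 5673002764.
Digit sum of 5673002764: 5+6+7+3+0+0+2+7+6+4 = 40.

40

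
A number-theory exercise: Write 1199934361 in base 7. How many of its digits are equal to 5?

1

1199934361 in base 7 is 41510162623.
The digit 5 appears 1 time.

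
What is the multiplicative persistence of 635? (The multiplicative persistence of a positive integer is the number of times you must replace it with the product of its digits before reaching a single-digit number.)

2

635 → 90 → 0 (2 steps)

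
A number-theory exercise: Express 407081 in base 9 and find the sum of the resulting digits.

25

407081 in base 9 is 680362.
Digit sum: 6+8+0+3+6+2 = 25.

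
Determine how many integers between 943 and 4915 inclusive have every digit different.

2008

The integers in [943, 4915] that have every digit different: 943, 945, 946, 947, 948, 950, …, 4913, 4915.
2008 qualify.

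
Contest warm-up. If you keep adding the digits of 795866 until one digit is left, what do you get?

7+9+5+8+6+6 = 41
4+1 = 5

5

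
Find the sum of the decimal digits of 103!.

621

103! = 99029007164861804075467152545817733490901658221144924830052805546998766658416222832141441073883538492653516385977292093222882134415149891584000000000000000000000000
Sum of its 164 digits: 621.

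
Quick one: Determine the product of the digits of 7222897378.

7×2×2×2×8×9×7×3×7×8 = 4741632

4741632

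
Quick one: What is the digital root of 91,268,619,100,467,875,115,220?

9+1+2+6+8+6+1+9+1+0+0+4+6+7+8+7+5+1+1+5+2+2+0 = 91
9+1 = 10
1+0 = 1
(Equivalently, 91,268,619,100,467,875,115,220 mod 9 = 1.)

1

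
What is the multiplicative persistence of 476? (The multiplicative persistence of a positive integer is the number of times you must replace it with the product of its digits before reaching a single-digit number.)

4

476 → 168 → 48 → 32 → 6 (4 steps)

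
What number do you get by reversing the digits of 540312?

213045

Reversing 540312 gives 213045.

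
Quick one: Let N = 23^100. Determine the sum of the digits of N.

23^100 = 14886191506363039393791556586559754231987119653801368686576988209222433278539331352152390143277346804233476592179447310859520222529876001
Sum of its 137 digits: 616.

616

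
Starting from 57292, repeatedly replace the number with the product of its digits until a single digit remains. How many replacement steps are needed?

2

57292 → 1260 → 0 (2 steps)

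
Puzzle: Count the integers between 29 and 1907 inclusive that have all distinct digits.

The integers in [29, 1907] that have all distinct digits: 29, 30, 31, 32, 34, 35, …, 1906, 1907.
1166 qualify.

1166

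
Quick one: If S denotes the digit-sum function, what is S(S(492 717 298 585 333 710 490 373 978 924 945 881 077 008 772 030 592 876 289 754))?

First digit sum: 297.
2+9+7 = 18.

18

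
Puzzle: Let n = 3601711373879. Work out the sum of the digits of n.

3+6+0+1+7+1+1+3+7+3+8+7+9 = 56

56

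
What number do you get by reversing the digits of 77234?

Reversing 77234 gives 43277.

43277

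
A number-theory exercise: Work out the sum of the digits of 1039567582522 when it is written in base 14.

1039567582522 in base 14 is 3845B411B50.
Digit sum: 3+8+4+5+11+4+1+1+11+5+0 = 53.

53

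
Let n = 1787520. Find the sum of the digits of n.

30

1+7+8+7+5+2+0 = 30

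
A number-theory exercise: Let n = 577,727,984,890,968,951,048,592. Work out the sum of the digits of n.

139

5+7+7+7+2+7+9+8+4+8+9+0+9+6+8+9+5+1+0+4+8+5+9+2 = 139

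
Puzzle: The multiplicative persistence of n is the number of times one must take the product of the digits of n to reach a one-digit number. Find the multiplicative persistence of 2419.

2419 → 72 → 14 → 4 (3 steps)

3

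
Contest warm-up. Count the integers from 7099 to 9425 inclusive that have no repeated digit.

The integers in [7099, 9425] that have no repeated digit: 7102, 7103, 7104, 7105, 7106, 7108, …, 9423, 9425.
1194 qualify.

1194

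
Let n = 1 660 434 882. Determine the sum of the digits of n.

1+6+6+0+4+3+4+8+8+2 = 42

42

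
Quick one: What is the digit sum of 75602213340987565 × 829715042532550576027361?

185

75602213340987565 × 829715042532550576027361 = 62728293657772460079139094308810200765965
Sum of its 41 digits: 185.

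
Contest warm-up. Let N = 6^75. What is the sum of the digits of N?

288

6^75 = 22979669527522769358466110762530581047876256816049606885376
Sum of its 59 digits: 288.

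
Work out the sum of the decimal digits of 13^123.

640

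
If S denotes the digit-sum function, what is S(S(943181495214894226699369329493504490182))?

16

First digit sum: 187.
1+8+7 = 16.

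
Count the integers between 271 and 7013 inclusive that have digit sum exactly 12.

The integers in [271, 7013] that have digit sum exactly 12: 273, 282, 291, 309, 318, 327, …, 6600, 7005.
349 qualify.

349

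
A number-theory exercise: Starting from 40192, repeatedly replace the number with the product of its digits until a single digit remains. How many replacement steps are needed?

1

40192 → 0 (1 step)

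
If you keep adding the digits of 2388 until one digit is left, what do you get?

3

2+3+8+8 = 21
2+1 = 3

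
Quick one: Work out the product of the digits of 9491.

9×4×9×1 = 324

324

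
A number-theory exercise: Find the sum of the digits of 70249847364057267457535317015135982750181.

7+0+2+4+9+8+4+7+3+6+4+0+5+7+2+6+7+4+5+7+5+3+5+3+1+7+0+1+5+1+3+5+9+8+2+7+5+0+1+8+1 = 177

177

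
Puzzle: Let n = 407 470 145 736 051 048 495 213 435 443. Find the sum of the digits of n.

4+0+7+4+7+0+1+4+5+7+3+6+0+5+1+0+4+8+4+9+5+2+1+3+4+3+5+4+4+3 = 113

113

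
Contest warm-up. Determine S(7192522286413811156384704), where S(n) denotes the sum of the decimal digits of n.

100

7+1+9+2+5+2+2+2+8+6+4+1+3+8+1+1+1+5+6+3+8+4+7+0+4 = 100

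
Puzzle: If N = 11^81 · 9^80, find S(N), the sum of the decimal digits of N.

11^81 · 9^80 = 49227553514019200555387200404730187946998273859464598027971742364843984997359639843409707246528968604154114021950974659505484296392559819000801319537074587512011
Sum of its 161 digits: 738.

738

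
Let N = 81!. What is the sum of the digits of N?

486

81! = 5797126020747367985879734231578109105412357244731625958745865049716390179693892056256184534249745940480000000000000000000
Sum of its 121 digits: 486.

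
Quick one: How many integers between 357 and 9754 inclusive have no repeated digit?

The integers in [357, 9754] that have no repeated digit: 357, 358, 359, 360, 361, 362, …, 9753, 9754.
4931 qualify.

4931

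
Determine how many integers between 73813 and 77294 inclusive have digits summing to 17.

73

The integers in [73813, 77294] that have digits summing to 17: 74006, 74015, 74024, 74033, 74042, 74051, …, 77201, 77210.
73 qualify.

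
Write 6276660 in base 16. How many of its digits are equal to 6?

6276660 in base 16 is 5FC634.
The digit 6 appears 1 time.

1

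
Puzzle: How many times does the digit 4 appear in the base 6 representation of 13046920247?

13046920247 in base 6 is 5554344440315.
The digit 4 appears 5 times.

5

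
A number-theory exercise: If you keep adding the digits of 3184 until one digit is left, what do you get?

3+1+8+4 = 16
1+6 = 7

7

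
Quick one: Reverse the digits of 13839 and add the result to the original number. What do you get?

107670

Reverse of 13839 is 93831.
13839 + 93831 = 107670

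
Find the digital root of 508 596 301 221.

6

5+0+8+5+9+6+3+0+1+2+2+1 = 42
4+2 = 6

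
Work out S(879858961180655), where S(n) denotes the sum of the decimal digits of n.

8+7+9+8+5+8+9+6+1+1+8+0+6+5+5 = 86

86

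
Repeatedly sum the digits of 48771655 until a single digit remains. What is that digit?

4+8+7+7+1+6+5+5 = 43
4+3 = 7

7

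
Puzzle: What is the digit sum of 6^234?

819

6^234 = 122290463141890234936622223366471428166726768856025957367925973874712511409937880860209174311910168111692973704030362773980406107378194861484274745612176679386471423840878720446365696
Sum of its 183 digits: 819.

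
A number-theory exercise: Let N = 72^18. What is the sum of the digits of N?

72^18 = 2703864574375502950215699413336064
Sum of its 34 digits: 144.

144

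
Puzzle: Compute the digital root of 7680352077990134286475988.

7+6+8+0+3+5+2+0+7+7+9+9+0+1+3+4+2+8+6+4+7+5+9+8+8 = 128
1+2+8 = 11
1+1 = 2

2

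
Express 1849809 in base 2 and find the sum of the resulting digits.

1849809 in base 2 is 111000011100111010001.
Digit sum: 1+1+1+0+0+0+0+1+1+1+0+0+1+1+1+0+1+0+0+0+1 = 11.

11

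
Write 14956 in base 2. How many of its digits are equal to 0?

6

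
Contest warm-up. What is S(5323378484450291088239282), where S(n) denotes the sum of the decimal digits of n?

110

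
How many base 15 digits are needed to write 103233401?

103233401 in base 15 is 90E2A1B, which has 7 digits.

7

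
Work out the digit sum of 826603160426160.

51

8+2+6+6+0+3+1+6+0+4+2+6+1+6+0 = 51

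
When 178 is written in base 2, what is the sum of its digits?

4

178 in base 2 is 10110010.
Digit sum: 1+0+1+1+0+0+1+0 = 4.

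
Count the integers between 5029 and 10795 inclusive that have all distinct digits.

The integers in [5029, 10795] that have all distinct digits: 5029, 5031, 5032, 5034, 5036, 5037, …, 10794, 10795.
2757 qualify.

2757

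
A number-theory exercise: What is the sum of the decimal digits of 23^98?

565

23^98 = 28140248594259053674464190144725433330788505961817332110731546709305166878146184030533818796365494904033037036256044065897013653175569
Sum of its 134 digits: 565.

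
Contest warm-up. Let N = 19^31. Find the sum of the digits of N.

199

19^31 = 4378865740046709085864680868712732574619
Sum of its 40 digits: 199.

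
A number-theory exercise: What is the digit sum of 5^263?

758

5^263 = 6747006683667534863583087392812812164934375284715844832049768336069212346220646139040240237087725177000427573395429424685152421052212458354416409200826620917723630554974079132080078125
Sum of its 184 digits: 758.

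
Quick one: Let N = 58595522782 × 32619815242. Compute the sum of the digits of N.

82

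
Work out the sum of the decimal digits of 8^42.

172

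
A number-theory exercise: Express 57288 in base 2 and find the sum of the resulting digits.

10

57288 in base 2 is 1101111111001000.
Digit sum: 1+1+0+1+1+1+1+1+1+1+0+0+1+0+0+0 = 10.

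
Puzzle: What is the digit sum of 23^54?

343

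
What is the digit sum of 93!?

93! = 1156772507081641574759205162306240436214753229576413535186142281213246807121467315215203289516844845303838996289387078090752000000000000000000000
Sum of its 145 digits: 513.

513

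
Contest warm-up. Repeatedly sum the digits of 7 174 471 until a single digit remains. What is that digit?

7+1+7+4+4+7+1 = 31
3+1 = 4
(Equivalently, 7 174 471 mod 9 = 4.)

4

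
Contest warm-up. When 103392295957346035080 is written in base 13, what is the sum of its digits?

108

103392295957346035080 in base 13 is BC4C25403516B306BC.
Digit sum: 11+12+4+12+2+5+4+0+3+5+1+6+11+3+0+6+11+12 = 108.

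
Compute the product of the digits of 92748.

4032

9×2×7×4×8 = 4032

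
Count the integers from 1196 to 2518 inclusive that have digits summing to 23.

The integers in [1196, 2518] that have digits summing to 23: 1499, 1589, 1598, 1679, 1688, 1697, …, 2489, 2498.
24 qualify.

24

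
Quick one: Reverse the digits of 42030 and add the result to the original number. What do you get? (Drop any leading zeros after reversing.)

45054

Reverse of 42030 is 3024.
42030 + 3024 = 45054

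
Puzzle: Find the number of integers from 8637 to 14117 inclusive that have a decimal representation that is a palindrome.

The integers in [8637, 14117] that have a decimal representation that is a palindrome: 8668, 8778, 8888, 8998, 9009, 9119, …, 13931, 14041.
55 qualify.

55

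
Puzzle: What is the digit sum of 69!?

69! = 171122452428141311372468338881272839092270544893520369393648040923257279754140647424000000000000000
Sum of its 99 digits: 351.

351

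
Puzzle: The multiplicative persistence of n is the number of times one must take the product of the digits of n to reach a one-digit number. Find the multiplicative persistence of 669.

669 → 324 → 24 → 8 (3 steps)

3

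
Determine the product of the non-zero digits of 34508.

480

3×4×5×8 = 480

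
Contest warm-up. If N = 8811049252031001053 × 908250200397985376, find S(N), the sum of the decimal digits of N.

160

8811049252031001053 × 908250200397985376 = 8002637248873675862111537317734600928
Sum of its 37 digits: 160.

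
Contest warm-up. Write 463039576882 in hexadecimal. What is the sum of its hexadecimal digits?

82

463039576882 in base 16 is 6BCF4F3B32.
Digit sum: 6+11+12+15+4+15+3+11+3+2 = 82.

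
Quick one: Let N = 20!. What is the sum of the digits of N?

54

20! = 2432902008176640000
Sum of its 19 digits: 54.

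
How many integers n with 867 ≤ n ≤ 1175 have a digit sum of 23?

9

The integers in [867, 1175] that have a digit sum of 23: 869, 878, 887, 896, 959, 968, 977, 986, 995.
9 qualify.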